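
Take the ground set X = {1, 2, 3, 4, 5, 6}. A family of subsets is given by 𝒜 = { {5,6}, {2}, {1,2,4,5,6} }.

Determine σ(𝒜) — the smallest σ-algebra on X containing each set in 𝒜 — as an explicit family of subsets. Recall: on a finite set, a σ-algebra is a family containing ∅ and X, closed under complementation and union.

Begin from { {}, {2}, {5,6}, {1,2,4,5,6}, X } (that is, 𝒜 plus ∅ and X).
Iteration 1: 4 new —
  {3}  = {1,2,4,5,6}ᶜ
  {2,5,6}  = {5,6} ∪ {2}
  {1,2,3,4}  = {5,6}ᶜ
  {1,3,4,5,6}  = {2}ᶜ
  (now 9)
Iteration 2: 4 new —
  {2,3}  = {2} ∪ {3}
  {1,3,4}  = {2,5,6}ᶜ
  {3,5,6}  = {5,6} ∪ {3}
  {2,3,5,6}  = {2,5,6} ∪ {3}
  (now 13)
Iteration 3. New:
  {1,4}  = {2,3,5,6}ᶜ
  {1,2,4}  = {3,5,6}ᶜ
  {1,4,5,6}  = {2,3}ᶜ
  (now 16)
Iteration 4: closed — nothing new.

|σ(𝒜)| = 16.  σ(𝒜) = { {}, {2}, {3}, {1,4}, {2,3}, {5,6}, {1,2,4}, {1,3,4}, {2,5,6}, {3,5,6}, {1,2,3,4}, {1,4,5,6}, {2,3,5,6}, {1,2,4,5,6}, {1,3,4,5,6}, X }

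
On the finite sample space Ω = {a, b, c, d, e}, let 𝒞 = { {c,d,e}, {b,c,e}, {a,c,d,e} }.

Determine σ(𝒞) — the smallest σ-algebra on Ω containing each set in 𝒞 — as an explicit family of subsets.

σ(𝒞) (16 sets): { {}, {a}, {b}, {d}, {a,b}, {a,d}, {b,d}, {c,e}, {a,b,d}, {a,c,e}, {b,c,e}, {c,d,e}, {a,b,c,e}, {a,c,d,e}, {b,c,d,e}, Ω }

Derivation:
Seed the family with 𝒞 together with ∅ and Ω: { {}, {b,c,e}, {c,d,e}, {a,c,d,e}, Ω }.
Round 1 adds 4:
  {b}  = ᶜ of {a,c,d,e}
  {a,b}  = ᶜ of {c,d,e}
  {a,d}  = ᶜ of {b,c,e}
  {b,c,d,e}  = {c,d,e} ∪ {b,c,e}
  (now 9)
Round 2 adds 3:
  {a}  = ᶜ of {b,c,d,e}
  {a,b,d}  = {a,b} ∪ {a,d}
  {a,b,c,e}  = {a,b} ∪ {b,c,e}
  (now 12)
Round 3: +2 →
  {d}  = ᶜ of {a,b,c,e}
  {c,e}  = ᶜ of {a,b,d}
  (now 14)
Round 4 (2 new):
  {b,d}  = {d} ∪ {b}
  {a,c,e}  = {c,e} ∪ {a}
  (now 16)
Round 5: no new sets; the family is a σ-algebra.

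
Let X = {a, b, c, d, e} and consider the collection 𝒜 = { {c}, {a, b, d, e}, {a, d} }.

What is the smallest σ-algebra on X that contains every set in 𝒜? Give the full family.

Answer: σ(𝒜) = { ∅, {c}, {a, d}, {b, e}, {a, c, d}, {b, c, e}, {a, b, d, e}, X }

Trace:
Initial family (5 sets): { ∅, {c}, {a, d}, {a, b, d, e}, X }.
Step 1: +2 →
  {a, c, d}  = {c} ∪ {a, d}
  {b, c, e}  = {a, d}ᶜ
  [7 total]
Step 2: 1 new —
  {b, e}  = {a, c, d}ᶜ
  [8 total]
Step 3: closed — nothing new.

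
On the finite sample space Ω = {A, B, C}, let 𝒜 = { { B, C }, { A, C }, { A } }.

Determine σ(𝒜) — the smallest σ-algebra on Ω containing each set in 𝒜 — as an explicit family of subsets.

σ(𝒜) = { {}, { A }, { B }, { C }, { A, B }, { A, C }, { B, C }, Ω }

Derivation:
Seed the family with 𝒜 together with ∅ and Ω: { {}, { A }, { A, C }, { B, C }, Ω }.
Round 1. New:
  { B }  = { A, C }ᶜ
  — 6 sets.
Round 2. New:
  { A, B }  = { B } ∪ { A }
  — 7 sets.
Round 3: 1 new —
  { C }  = { A, B }ᶜ
  — 8 sets.
Round 4: stable.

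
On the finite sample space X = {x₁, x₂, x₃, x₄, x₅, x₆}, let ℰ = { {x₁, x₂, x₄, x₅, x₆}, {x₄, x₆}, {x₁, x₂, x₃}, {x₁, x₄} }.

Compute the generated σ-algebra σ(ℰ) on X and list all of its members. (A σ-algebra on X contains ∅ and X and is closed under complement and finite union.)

σ(ℰ) = { ∅, {x₁}, {x₂}, {x₃}, {x₄}, {x₅}, {x₆}, {x₁, x₂}, {x₁, x₃}, {x₁, x₄}, {x₁, x₅}, {x₁, x₆}, {x₂, x₃}, {x₂, x₄}, {x₂, x₅}, {x₂, x₆}, {x₃, x₄}, {x₃, x₅}, {x₃, x₆}, {x₄, x₅}, {x₄, x₆}, {x₅, x₆}, {x₁, x₂, x₃}, {x₁, x₂, x₄}, {x₁, x₂, x₅}, {x₁, x₂, x₆}, {x₁, x₃, x₄}, {x₁, x₃, x₅}, {x₁, x₃, x₆}, {x₁, x₄, x₅}, {x₁, x₄, x₆}, {x₁, x₅, x₆}, {x₂, x₃, x₄}, {x₂, x₃, x₅}, {x₂, x₃, x₆}, {x₂, x₄, x₅}, {x₂, x₄, x₆}, {x₂, x₅, x₆}, {x₃, x₄, x₅}, {x₃, x₄, x₆}, {x₃, x₅, x₆}, {x₄, x₅, x₆}, {x₁, x₂, x₃, x₄}, {x₁, x₂, x₃, x₅}, {x₁, x₂, x₃, x₆}, {x₁, x₂, x₄, x₅}, {x₁, x₂, x₄, x₆}, {x₁, x₂, x₅, x₆}, {x₁, x₃, x₄, x₅}, {x₁, x₃, x₄, x₆}, {x₁, x₃, x₅, x₆}, {x₁, x₄, x₅, x₆}, {x₂, x₃, x₄, x₅}, {x₂, x₃, x₄, x₆}, {x₂, x₃, x₅, x₆}, {x₂, x₄, x₅, x₆}, {x₃, x₄, x₅, x₆}, {x₁, x₂, x₃, x₄, x₅}, {x₁, x₂, x₃, x₄, x₆}, {x₁, x₂, x₃, x₅, x₆}, {x₁, x₂, x₄, x₅, x₆}, {x₁, x₃, x₄, x₅, x₆}, {x₂, x₃, x₄, x₅, x₆}, X }

Working:
Initial family (6 sets): { ∅, {x₁, x₄}, {x₄, x₆}, {x₁, x₂, x₃}, {x₁, x₂, x₄, x₅, x₆}, X }.
Iteration 1. New:
  {x₃}  = ᶜ of {x₁, x₂, x₄, x₅, x₆}
  {x₁, x₄, x₆}  = {x₁, x₄} ∪ {x₄, x₆}
  {x₄, x₅, x₆}  = ᶜ of {x₁, x₂, x₃}
  {x₁, x₂, x₃, x₄}  = {x₁, x₂, x₃} ∪ {x₁, x₄}
  {x₁, x₂, x₃, x₅}  = ᶜ of {x₄, x₆}
  {x₂, x₃, x₅, x₆}  = ᶜ of {x₁, x₄}
  {x₁, x₂, x₃, x₄, x₆}  = {x₁, x₂, x₃} ∪ {x₄, x₆}
  [13 total]
Iteration 2: +11 →
  {x₅}  = ᶜ of {x₁, x₂, x₃, x₄, x₆}
  {x₅, x₆}  = ᶜ of {x₁, x₂, x₃, x₄}
  {x₁, x₃, x₄}  = {x₃} ∪ {x₁, x₄}
  {x₂, x₃, x₅}  = ᶜ of {x₁, x₄, x₆}
  {x₃, x₄, x₆}  = {x₃} ∪ {x₄, x₆}
  {x₁, x₃, x₄, x₆}  = {x₁, x₄, x₆} ∪ {x₃}
  {x₁, x₄, x₅, x₆}  = {x₁, x₄, x₆} ∪ {x₄, x₅, x₆}
  {x₃, x₄, x₅, x₆}  = {x₃} ∪ {x₄, x₅, x₆}
  {x₁, x₂, x₃, x₄, x₅}  = {x₁, x₄} ∪ {x₁, x₂, x₃, x₅}
  {x₁, x₂, x₃, x₅, x₆}  = {x₁, x₂, x₃} ∪ {x₂, x₃, x₅, x₆}
  {x₂, x₃, x₄, x₅, x₆}  = {x₄, x₆} ∪ {x₂, x₃, x₅, x₆}
  [24 total]
Iteration 3: 13 new —
  {x₁}  = ᶜ of {x₂, x₃, x₄, x₅, x₆}
  {x₄}  = ᶜ of {x₁, x₂, x₃, x₅, x₆}
  {x₆}  = ᶜ of {x₁, x₂, x₃, x₄, x₅}
  {x₁, x₂}  = ᶜ of {x₃, x₄, x₅, x₆}
  {x₂, x₃}  = ᶜ of {x₁, x₄, x₅, x₆}
  {x₂, x₅}  = ᶜ of {x₁, x₃, x₄, x₆}
  {x₃, x₅}  = {x₅} ∪ {x₃}
  {x₁, x₂, x₅}  = ᶜ of {x₃, x₄, x₆}
  {x₁, x₄, x₅}  = {x₁, x₄} ∪ {x₅}
  {x₂, x₅, x₆}  = ᶜ of {x₁, x₃, x₄}
  {x₃, x₅, x₆}  = {x₅, x₆} ∪ {x₃}
  {x₁, x₃, x₄, x₅}  = {x₁, x₃, x₄} ∪ {x₅}
  {x₁, x₃, x₄, x₅, x₆}  = {x₅, x₆} ∪ {x₁, x₃, x₄}
  [37 total]
Iteration 4: 24 new —
  {x₂}  = ᶜ of {x₁, x₃, x₄, x₅, x₆}
  {x₁, x₃}  = {x₁} ∪ {x₃}
  {x₁, x₅}  = {x₁} ∪ {x₅}
  {x₁, x₆}  = {x₁} ∪ {x₆}
  {x₂, x₆}  = ᶜ of {x₁, x₃, x₄, x₅}
  {x₃, x₄}  = {x₃} ∪ {x₄}
  {x₃, x₆}  = {x₆} ∪ {x₃}
  {x₄, x₅}  = {x₅} ∪ {x₄}
  {x₁, x₂, x₄}  = ᶜ of {x₃, x₅, x₆}
  {x₁, x₂, x₆}  = {x₁, x₂} ∪ {x₆}
  {x₁, x₃, x₅}  = {x₁} ∪ {x₃, x₅}
  {x₁, x₅, x₆}  = {x₅, x₆} ∪ {x₁}
  {x₂, x₃, x₄}  = {x₂, x₃} ∪ {x₄}
  {x₂, x₃, x₆}  = ᶜ of {x₁, x₄, x₅}
  {x₂, x₄, x₅}  = {x₂, x₅} ∪ {x₄}
  {x₃, x₄, x₅}  = {x₄} ∪ {x₃, x₅}
  {x₁, x₂, x₃, x₆}  = {x₁, x₂, x₃} ∪ {x₆}
  {x₁, x₂, x₄, x₅}  = {x₁, x₄, x₅} ∪ {x₂, x₅}
  {x₁, x₂, x₄, x₆}  = ᶜ of {x₃, x₅}
  {x₁, x₂, x₅, x₆}  = {x₅, x₆} ∪ {x₁, x₂}
  {x₁, x₃, x₅, x₆}  = {x₁} ∪ {x₃, x₅, x₆}
  {x₂, x₃, x₄, x₅}  = {x₂, x₃, x₅} ∪ {x₄}
  {x₂, x₃, x₄, x₆}  = {x₂, x₃} ∪ {x₃, x₄, x₆}
  {x₂, x₄, x₅, x₆}  = {x₂, x₅} ∪ {x₄, x₆}
  [61 total]
Iteration 5 (3 new):
  {x₂, x₄}  = ᶜ of {x₁, x₃, x₅, x₆}
  {x₁, x₃, x₆}  = ᶜ of {x₂, x₄, x₅}
  {x₂, x₄, x₆}  = ᶜ of {x₁, x₃, x₅}
  [64 total]
Iteration 6: stable.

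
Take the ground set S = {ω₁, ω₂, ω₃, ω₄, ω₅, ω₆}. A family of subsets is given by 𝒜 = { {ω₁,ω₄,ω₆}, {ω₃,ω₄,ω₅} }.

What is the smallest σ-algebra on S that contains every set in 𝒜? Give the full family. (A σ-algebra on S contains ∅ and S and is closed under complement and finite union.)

|σ(𝒜)| = 16.  σ(𝒜) = { {}, {ω₂}, {ω₄}, {ω₁,ω₆}, {ω₂,ω₄}, {ω₃,ω₅}, {ω₁,ω₂,ω₆}, {ω₁,ω₄,ω₆}, {ω₂,ω₃,ω₅}, {ω₃,ω₄,ω₅}, {ω₁,ω₂,ω₄,ω₆}, {ω₁,ω₃,ω₅,ω₆}, {ω₂,ω₃,ω₄,ω₅}, {ω₁,ω₂,ω₃,ω₅,ω₆}, {ω₁,ω₃,ω₄,ω₅,ω₆}, S }

Working:
Initial family (4 sets): { {}, {ω₁,ω₄,ω₆}, {ω₃,ω₄,ω₅}, S }.
Pass 1 (3 new):
  {ω₁,ω₂,ω₆}  = S∖{ω₃,ω₄,ω₅}
  {ω₂,ω₃,ω₅}  = S∖{ω₁,ω₄,ω₆}
  {ω₁,ω₃,ω₄,ω₅,ω₆}  = {ω₃,ω₄,ω₅} ∪ {ω₁,ω₄,ω₆}
Pass 2: +4 →
  {ω₂}  = S∖{ω₁,ω₃,ω₄,ω₅,ω₆}
  {ω₁,ω₂,ω₄,ω₆}  = {ω₁,ω₂,ω₆} ∪ {ω₁,ω₄,ω₆}
  {ω₂,ω₃,ω₄,ω₅}  = {ω₃,ω₄,ω₅} ∪ {ω₂,ω₃,ω₅}
  {ω₁,ω₂,ω₃,ω₅,ω₆}  = {ω₂,ω₃,ω₅} ∪ {ω₁,ω₂,ω₆}
Pass 3 (3 new):
  {ω₄}  = S∖{ω₁,ω₂,ω₃,ω₅,ω₆}
  {ω₁,ω₆}  = S∖{ω₂,ω₃,ω₄,ω₅}
  {ω₃,ω₅}  = S∖{ω₁,ω₂,ω₄,ω₆}
Pass 4: 2 new —
  {ω₂,ω₄}  = {ω₄} ∪ {ω₂}
  {ω₁,ω₃,ω₅,ω₆}  = {ω₁,ω₆} ∪ {ω₃,ω₅}
Pass 5: no new sets; the family is a σ-algebra.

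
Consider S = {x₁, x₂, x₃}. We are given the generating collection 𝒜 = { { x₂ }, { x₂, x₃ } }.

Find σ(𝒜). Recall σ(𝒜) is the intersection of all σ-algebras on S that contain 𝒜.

Answer: σ(𝒜) = { ∅, { x₁ }, { x₂ }, { x₃ }, { x₁, x₂ }, { x₁, x₃ }, { x₂, x₃ }, S }

Check:
Seed the family with 𝒜 together with ∅ and S: { ∅, { x₂ }, { x₂, x₃ }, S }.
Iteration 1 adds 2:
  { x₁ }  = S∖{ x₂, x₃ }
  { x₁, x₃ }  = S∖{ x₂ }
Iteration 2 (1 new):
  { x₁, x₂ }  = { x₂ } ∪ { x₁ }
Iteration 3 adds 1:
  { x₃ }  = S∖{ x₁, x₂ }
Iteration 4: already closed under ᶜ and ∪.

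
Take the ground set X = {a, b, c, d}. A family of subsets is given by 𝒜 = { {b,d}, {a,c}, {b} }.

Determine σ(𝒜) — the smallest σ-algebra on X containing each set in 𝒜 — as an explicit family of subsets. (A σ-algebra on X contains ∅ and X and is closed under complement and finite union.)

Answer: σ(𝒜) = { ∅, {b}, {d}, {a,c}, {b,d}, {a,b,c}, {a,c,d}, X }

Working:
Start: 𝒜 ∪ {∅, X} = { ∅, {b}, {a,c}, {b,d}, X }.
Iteration 1 adds 2:
  {a,b,c}  = {a,c} ∪ {b}
  {a,c,d}  = ᶜ of {b}
Iteration 2: 1 new —
  {d}  = ᶜ of {a,b,c}
After Iteration 3 the family is unchanged; done.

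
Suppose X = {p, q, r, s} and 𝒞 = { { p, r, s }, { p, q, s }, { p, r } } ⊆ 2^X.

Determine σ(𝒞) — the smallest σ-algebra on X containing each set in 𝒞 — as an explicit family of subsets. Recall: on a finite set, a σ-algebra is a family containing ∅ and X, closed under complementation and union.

|σ(𝒞)| = 16.  σ(𝒞) = { {  }, { p }, { q }, { r }, { s }, { p, q }, { p, r }, { p, s }, { q, r }, { q, s }, { r, s }, { p, q, r }, { p, q, s }, { p, r, s }, { q, r, s }, X }

Trace:
Take S₀ = 𝒞 ∪ {∅, X} = { {  }, { p, r }, { p, q, s }, { p, r, s }, X }.
Pass 1 adds 3:
  { q }  = X∖{ p, r, s }
  { r }  = X∖{ p, q, s }
  { q, s }  = X∖{ p, r }
  — 8 sets.
Pass 2 adds 3:
  { q, r }  = { r } ∪ { q }
  { p, q, r }  = { q } ∪ { p, r }
  { q, r, s }  = { r } ∪ { q, s }
  — 11 sets.
Pass 3: 3 new —
  { p }  = X∖{ q, r, s }
  { s }  = X∖{ p, q, r }
  { p, s }  = X∖{ q, r }
  — 14 sets.
Pass 4: 2 new —
  { p, q }  = { q } ∪ { p }
  { r, s }  = { r } ∪ { s }
  — 16 sets.
Pass 5 adds nothing — fixpoint reached.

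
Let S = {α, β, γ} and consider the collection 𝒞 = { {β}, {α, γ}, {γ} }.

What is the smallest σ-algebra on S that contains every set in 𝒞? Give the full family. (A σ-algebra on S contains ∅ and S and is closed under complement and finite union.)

Begin from { {}, {β}, {γ}, {α, γ}, S } (that is, 𝒞 plus ∅ and S).
Iteration 1: 2 new —
  {α, β}  = {γ}ᶜ
  {β, γ}  = {γ} ∪ {β}
  — 7 sets.
Iteration 2 adds 1:
  {α}  = {β, γ}ᶜ
  — 8 sets.
Iteration 3 adds nothing — fixpoint reached.

|σ(𝒞)| = 8.  σ(𝒞) = { {}, {α}, {β}, {γ}, {α, β}, {α, γ}, {β, γ}, S }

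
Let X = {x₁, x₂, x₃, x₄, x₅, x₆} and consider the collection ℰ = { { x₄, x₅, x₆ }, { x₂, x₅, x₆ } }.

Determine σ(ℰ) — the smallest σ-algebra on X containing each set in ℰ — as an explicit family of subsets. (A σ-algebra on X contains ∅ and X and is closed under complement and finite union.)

Initial family (4 sets): { ∅, { x₂, x₅, x₆ }, { x₄, x₅, x₆ }, X }.
Round 1 (3 new):
  { x₁, x₂, x₃ }  = X∖{ x₄, x₅, x₆ }
  { x₁, x₃, x₄ }  = X∖{ x₂, x₅, x₆ }
  { x₂, x₄, x₅, x₆ }  = { x₂, x₅, x₆ } ∪ { x₄, x₅, x₆ }
  — 7 sets.
Round 2. New:
  { x₁, x₃ }  = X∖{ x₂, x₄, x₅, x₆ }
  { x₁, x₂, x₃, x₄ }  = { x₁, x₃, x₄ } ∪ { x₁, x₂, x₃ }
  { x₁, x₂, x₃, x₅, x₆ }  = { x₁, x₂, x₃ } ∪ { x₂, x₅, x₆ }
  { x₁, x₃, x₄, x₅, x₆ }  = { x₁, x₃, x₄ } ∪ { x₄, x₅, x₆ }
  — 11 sets.
Round 3: 3 new —
  { x₂ }  = X∖{ x₁, x₃, x₄, x₅, x₆ }
  { x₄ }  = X∖{ x₁, x₂, x₃, x₅, x₆ }
  { x₅, x₆ }  = X∖{ x₁, x₂, x₃, x₄ }
  — 14 sets.
Round 4: +2 →
  { x₂, x₄ }  = { x₄ } ∪ { x₂ }
  { x₁, x₃, x₅, x₆ }  = { x₅, x₆ } ∪ { x₁, x₃ }
  — 16 sets.
Round 5: closed — nothing new.

σ(ℰ) = { ∅, { x₂ }, { x₄ }, { x₁, x₃ }, { x₂, x₄ }, { x₅, x₆ }, { x₁, x₂, x₃ }, { x₁, x₃, x₄ }, { x₂, x₅, x₆ }, { x₄, x₅, x₆ }, { x₁, x₂, x₃, x₄ }, { x₁, x₃, x₅, x₆ }, { x₂, x₄, x₅, x₆ }, { x₁, x₂, x₃, x₅, x₆ }, { x₁, x₃, x₄, x₅, x₆ }, X }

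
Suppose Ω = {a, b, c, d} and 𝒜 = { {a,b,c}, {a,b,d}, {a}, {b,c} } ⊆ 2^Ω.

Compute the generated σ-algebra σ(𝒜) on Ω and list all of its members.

Take S₀ = 𝒜 ∪ {∅, Ω} = { {}, {a}, {b,c}, {a,b,c}, {a,b,d}, Ω }.
Round 1. New:
  {c}  = {a,b,d}ᶜ
  {d}  = {a,b,c}ᶜ
  {a,d}  = {b,c}ᶜ
  {b,c,d}  = {a}ᶜ
Round 2 (3 new):
  {a,c}  = {c} ∪ {a}
  {c,d}  = {c} ∪ {d}
  {a,c,d}  = {c} ∪ {a,d}
Round 3: 3 new —
  {b}  = {a,c,d}ᶜ
  {a,b}  = {c,d}ᶜ
  {b,d}  = {a,c}ᶜ
Round 4: no new sets; the family is a σ-algebra.

|σ(𝒜)| = 16.  σ(𝒜) = { {}, {a}, {b}, {c}, {d}, {a,b}, {a,c}, {a,d}, {b,c}, {b,d}, {c,d}, {a,b,c}, {a,b,d}, {a,c,d}, {b,c,d}, Ω }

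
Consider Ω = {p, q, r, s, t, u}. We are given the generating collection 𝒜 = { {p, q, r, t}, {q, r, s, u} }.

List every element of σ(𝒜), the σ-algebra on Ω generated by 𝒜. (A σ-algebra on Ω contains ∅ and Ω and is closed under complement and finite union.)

|σ(𝒜)| = 8.  σ(𝒜) = { ∅, {p, t}, {q, r}, {s, u}, {p, q, r, t}, {p, s, t, u}, {q, r, s, u}, Ω }

Derivation:
Seed the family with 𝒜 together with ∅ and Ω: { ∅, {p, q, r, t}, {q, r, s, u}, Ω }.
Round 1: 2 new —
  {p, t}  = {q, r, s, u}ᶜ
  {s, u}  = {p, q, r, t}ᶜ
  (now 6)
Round 2: 1 new —
  {p, s, t, u}  = {p, t} ∪ {s, u}
  (now 7)
Round 3 (1 new):
  {q, r}  = {p, s, t, u}ᶜ
  (now 8)
Round 4 adds nothing — fixpoint reached.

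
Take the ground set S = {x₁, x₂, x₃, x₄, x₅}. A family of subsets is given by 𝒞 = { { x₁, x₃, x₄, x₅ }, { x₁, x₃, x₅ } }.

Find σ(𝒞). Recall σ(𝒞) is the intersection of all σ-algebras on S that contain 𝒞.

Answer: σ(𝒞) = { ∅, { x₂ }, { x₄ }, { x₂, x₄ }, { x₁, x₃, x₅ }, { x₁, x₂, x₃, x₅ }, { x₁, x₃, x₄, x₅ }, S }

Trace:
Initial family (4 sets): { ∅, { x₁, x₃, x₅ }, { x₁, x₃, x₄, x₅ }, S }.
Pass 1 adds 2:
  { x₂ }  = { x₁, x₃, x₄, x₅ }ᶜ
  { x₂, x₄ }  = { x₁, x₃, x₅ }ᶜ
  |family| = 6
Pass 2 (1 new):
  { x₁, x₂, x₃, x₅ }  = { x₁, x₃, x₅ } ∪ { x₂ }
  |family| = 7
Pass 3. New:
  { x₄ }  = { x₁, x₂, x₃, x₅ }ᶜ
  |family| = 8
Pass 4: stable.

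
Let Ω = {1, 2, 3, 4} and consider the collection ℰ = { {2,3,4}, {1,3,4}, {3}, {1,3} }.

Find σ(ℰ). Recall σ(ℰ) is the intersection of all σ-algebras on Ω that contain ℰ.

σ(ℰ) = { ∅, {1}, {2}, {3}, {4}, {1,2}, {1,3}, {1,4}, {2,3}, {2,4}, {3,4}, {1,2,3}, {1,2,4}, {1,3,4}, {2,3,4}, Ω }

Trace:
Start: ℰ ∪ {∅, Ω} = { ∅, {3}, {1,3}, {1,3,4}, {2,3,4}, Ω }.
Iteration 1: 4 new —
  {1}  = Ω∖{2,3,4}
  {2}  = Ω∖{1,3,4}
  {2,4}  = Ω∖{1,3}
  {1,2,4}  = Ω∖{3}
  [10 total]
Iteration 2 (3 new):
  {1,2}  = {2} ∪ {1}
  {2,3}  = {2} ∪ {3}
  {1,2,3}  = {2} ∪ {1,3}
  [13 total]
Iteration 3: +3 →
  {4}  = Ω∖{1,2,3}
  {1,4}  = Ω∖{2,3}
  {3,4}  = Ω∖{1,2}
  [16 total]
Iteration 4 adds nothing — fixpoint reached.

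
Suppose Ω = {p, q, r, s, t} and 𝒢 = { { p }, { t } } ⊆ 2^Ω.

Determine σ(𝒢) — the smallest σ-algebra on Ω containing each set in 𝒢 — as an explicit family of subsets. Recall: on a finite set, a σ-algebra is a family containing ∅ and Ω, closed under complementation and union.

σ(𝒢) = { ∅, { p }, { t }, { p, t }, { q, r, s }, { p, q, r, s }, { q, r, s, t }, Ω }

Working:
Begin from { ∅, { p }, { t }, Ω } (that is, 𝒢 plus ∅ and Ω).
Iteration 1 adds 3:
  { p, t }  = { p } ∪ { t }
  { p, q, r, s }  = { t }ᶜ
  { q, r, s, t }  = { p }ᶜ
  — 7 sets.
Iteration 2 (1 new):
  { q, r, s }  = { p, t }ᶜ
  — 8 sets.
After Iteration 3 the family is unchanged; done.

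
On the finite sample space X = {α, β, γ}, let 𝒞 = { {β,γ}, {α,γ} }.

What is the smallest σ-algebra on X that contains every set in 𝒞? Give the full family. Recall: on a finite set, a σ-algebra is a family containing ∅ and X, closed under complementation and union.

Seed the family with 𝒞 together with ∅ and X: { {}, {α,γ}, {β,γ}, X }.
Iteration 1 adds 2:
  {α}  = complement {β,γ}
  {β}  = complement {α,γ}
  — 6 sets.
Iteration 2. New:
  {α,β}  = {β} ∪ {α}
  — 7 sets.
Iteration 3: 1 new —
  {γ}  = complement {α,β}
  — 8 sets.
Iteration 4: stable.

Hence σ(𝒞) has 8 members: { {}, {α}, {β}, {γ}, {α,β}, {α,γ}, {β,γ}, X }.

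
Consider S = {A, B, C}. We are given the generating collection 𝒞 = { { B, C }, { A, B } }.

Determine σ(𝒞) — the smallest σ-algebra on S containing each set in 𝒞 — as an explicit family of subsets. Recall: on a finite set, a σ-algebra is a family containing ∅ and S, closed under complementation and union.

Start: 𝒞 ∪ {∅, S} = { {}, { A, B }, { B, C }, S }.
Step 1 adds 2:
  { A }  = S∖{ B, C }
  { C }  = S∖{ A, B }
  (now 6)
Step 2 adds 1:
  { A, C }  = { C } ∪ { A }
  (now 7)
Step 3: 1 new —
  { B }  = S∖{ A, C }
  (now 8)
Step 4: no new sets; the family is a σ-algebra.

Therefore σ(𝒞) = { {}, { A }, { B }, { C }, { A, B }, { A, C }, { B, C }, S } (|σ(𝒞)| = 8).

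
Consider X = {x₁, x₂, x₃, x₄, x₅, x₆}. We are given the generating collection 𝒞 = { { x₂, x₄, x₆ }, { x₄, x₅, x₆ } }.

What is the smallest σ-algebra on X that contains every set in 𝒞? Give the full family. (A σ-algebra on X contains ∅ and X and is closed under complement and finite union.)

σ(𝒞) = { {  }, { x₂ }, { x₅ }, { x₁, x₃ }, { x₂, x₅ }, { x₄, x₆ }, { x₁, x₂, x₃ }, { x₁, x₃, x₅ }, { x₂, x₄, x₆ }, { x₄, x₅, x₆ }, { x₁, x₂, x₃, x₅ }, { x₁, x₃, x₄, x₆ }, { x₂, x₄, x₅, x₆ }, { x₁, x₂, x₃, x₄, x₆ }, { x₁, x₃, x₄, x₅, x₆ }, X }

Check:
Seed the family with 𝒞 together with ∅ and X: { {  }, { x₂, x₄, x₆ }, { x₄, x₅, x₆ }, X }.
Step 1: +3 →
  { x₁, x₂, x₃ }  = { x₄, x₅, x₆ }ᶜ
  { x₁, x₃, x₅ }  = { x₂, x₄, x₆ }ᶜ
  { x₂, x₄, x₅, x₆ }  = { x₂, x₄, x₆ } ∪ { x₄, x₅, x₆ }
  [7 total]
Step 2 adds 4:
  { x₁, x₃ }  = { x₂, x₄, x₅, x₆ }ᶜ
  { x₁, x₂, x₃, x₅ }  = { x₁, x₂, x₃ } ∪ { x₁, x₃, x₅ }
  { x₁, x₂, x₃, x₄, x₆ }  = { x₂, x₄, x₆ } ∪ { x₁, x₂, x₃ }
  { x₁, x₃, x₄, x₅, x₆ }  = { x₁, x₃, x₅ } ∪ { x₄, x₅, x₆ }
  [11 total]
Step 3. New:
  { x₂ }  = { x₁, x₃, x₄, x₅, x₆ }ᶜ
  { x₅ }  = { x₁, x₂, x₃, x₄, x₆ }ᶜ
  { x₄, x₆ }  = { x₁, x₂, x₃, x₅ }ᶜ
  [14 total]
Step 4 adds 2:
  { x₂, x₅ }  = { x₂ } ∪ { x₅ }
  { x₁, x₃, x₄, x₆ }  = { x₁, x₃ } ∪ { x₄, x₆ }
  [16 total]
Step 5: already closed under ᶜ and ∪.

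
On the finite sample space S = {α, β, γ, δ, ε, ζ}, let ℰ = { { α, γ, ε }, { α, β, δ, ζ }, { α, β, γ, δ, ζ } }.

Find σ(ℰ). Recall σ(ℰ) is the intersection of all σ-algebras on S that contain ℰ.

σ(ℰ) (16 sets): { ∅, { α }, { γ }, { ε }, { α, γ }, { α, ε }, { γ, ε }, { α, γ, ε }, { β, δ, ζ }, { α, β, δ, ζ }, { β, γ, δ, ζ }, { β, δ, ε, ζ }, { α, β, γ, δ, ζ }, { α, β, δ, ε, ζ }, { β, γ, δ, ε, ζ }, S }

Working:
Take S₀ = ℰ ∪ {∅, S} = { ∅, { α, γ, ε }, { α, β, δ, ζ }, { α, β, γ, δ, ζ }, S }.
Pass 1: 3 new —
  { ε }  = ᶜ of { α, β, γ, δ, ζ }
  { γ, ε }  = ᶜ of { α, β, δ, ζ }
  { β, δ, ζ }  = ᶜ of { α, γ, ε }
Pass 2 adds 3:
  { β, δ, ε, ζ }  = { β, δ, ζ } ∪ { ε }
  { α, β, δ, ε, ζ }  = { α, β, δ, ζ } ∪ { ε }
  { β, γ, δ, ε, ζ }  = { γ, ε } ∪ { β, δ, ζ }
Pass 3: 3 new —
  { α }  = ᶜ of { β, γ, δ, ε, ζ }
  { γ }  = ᶜ of { α, β, δ, ε, ζ }
  { α, γ }  = ᶜ of { β, δ, ε, ζ }
Pass 4. New:
  { α, ε }  = { ε } ∪ { α }
  { β, γ, δ, ζ }  = { β, δ, ζ } ∪ { γ }
Pass 5: already closed under ᶜ and ∪.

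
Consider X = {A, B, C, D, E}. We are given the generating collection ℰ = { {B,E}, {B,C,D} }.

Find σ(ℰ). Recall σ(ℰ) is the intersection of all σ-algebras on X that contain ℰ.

Answer: σ(ℰ) = { {}, {A}, {B}, {E}, {A,B}, {A,E}, {B,E}, {C,D}, {A,B,E}, {A,C,D}, {B,C,D}, {C,D,E}, {A,B,C,D}, {A,C,D,E}, {B,C,D,E}, X }

Derivation:
Begin from { {}, {B,E}, {B,C,D}, X } (that is, ℰ plus ∅ and X).
Iteration 1. New:
  {A,E}  = X∖{B,C,D}
  {A,C,D}  = X∖{B,E}
  {B,C,D,E}  = {B,E} ∪ {B,C,D}
  |family| = 7
Iteration 2: 4 new —
  {A}  = X∖{B,C,D,E}
  {A,B,E}  = {B,E} ∪ {A,E}
  {A,B,C,D}  = {A,C,D} ∪ {B,C,D}
  {A,C,D,E}  = {A,C,D} ∪ {A,E}
  |family| = 11
Iteration 3: 3 new —
  {B}  = X∖{A,C,D,E}
  {E}  = X∖{A,B,C,D}
  {C,D}  = X∖{A,B,E}
  |family| = 14
Iteration 4: +2 →
  {A,B}  = {B} ∪ {A}
  {C,D,E}  = {C,D} ∪ {E}
  |family| = 16
Iteration 5 adds nothing — fixpoint reached.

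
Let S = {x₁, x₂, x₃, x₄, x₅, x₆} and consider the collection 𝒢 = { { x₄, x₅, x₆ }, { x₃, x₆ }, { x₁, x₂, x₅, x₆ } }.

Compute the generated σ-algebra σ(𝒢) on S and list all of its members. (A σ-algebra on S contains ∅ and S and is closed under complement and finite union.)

|σ(𝒢)| = 32.  σ(𝒢) = { ∅, { x₃ }, { x₄ }, { x₅ }, { x₆ }, { x₁, x₂ }, { x₃, x₄ }, { x₃, x₅ }, { x₃, x₆ }, { x₄, x₅ }, { x₄, x₆ }, { x₅, x₆ }, { x₁, x₂, x₃ }, { x₁, x₂, x₄ }, { x₁, x₂, x₅ }, { x₁, x₂, x₆ }, { x₃, x₄, x₅ }, { x₃, x₄, x₆ }, { x₃, x₅, x₆ }, { x₄, x₅, x₆ }, { x₁, x₂, x₃, x₄ }, { x₁, x₂, x₃, x₅ }, { x₁, x₂, x₃, x₆ }, { x₁, x₂, x₄, x₅ }, { x₁, x₂, x₄, x₆ }, { x₁, x₂, x₅, x₆ }, { x₃, x₄, x₅, x₆ }, { x₁, x₂, x₃, x₄, x₅ }, { x₁, x₂, x₃, x₄, x₆ }, { x₁, x₂, x₃, x₅, x₆ }, { x₁, x₂, x₄, x₅, x₆ }, S }

Trace:
Begin from { ∅, { x₃, x₆ }, { x₄, x₅, x₆ }, { x₁, x₂, x₅, x₆ }, S } (that is, 𝒢 plus ∅ and S).
Step 1 adds 6:
  { x₃, x₄ }  = complement { x₁, x₂, x₅, x₆ }
  { x₁, x₂, x₃ }  = complement { x₄, x₅, x₆ }
  { x₁, x₂, x₄, x₅ }  = complement { x₃, x₆ }
  { x₃, x₄, x₅, x₆ }  = { x₃, x₆ } ∪ { x₄, x₅, x₆ }
  { x₁, x₂, x₃, x₅, x₆ }  = { x₃, x₆ } ∪ { x₁, x₂, x₅, x₆ }
  { x₁, x₂, x₄, x₅, x₆ }  = { x₄, x₅, x₆ } ∪ { x₁, x₂, x₅, x₆ }
  [11 total]
Step 2. New:
  { x₃ }  = complement { x₁, x₂, x₄, x₅, x₆ }
  { x₄ }  = complement { x₁, x₂, x₃, x₅, x₆ }
  { x₁, x₂ }  = complement { x₃, x₄, x₅, x₆ }
  { x₃, x₄, x₆ }  = { x₃, x₄ } ∪ { x₃, x₆ }
  { x₁, x₂, x₃, x₄ }  = { x₃, x₄ } ∪ { x₁, x₂, x₃ }
  { x₁, x₂, x₃, x₆ }  = { x₁, x₂, x₃ } ∪ { x₃, x₆ }
  { x₁, x₂, x₃, x₄, x₅ }  = { x₃, x₄ } ∪ { x₁, x₂, x₄, x₅ }
  [18 total]
Step 3 (6 new):
  { x₆ }  = complement { x₁, x₂, x₃, x₄, x₅ }
  { x₄, x₅ }  = complement { x₁, x₂, x₃, x₆ }
  { x₅, x₆ }  = complement { x₁, x₂, x₃, x₄ }
  { x₁, x₂, x₄ }  = { x₁, x₂ } ∪ { x₄ }
  { x₁, x₂, x₅ }  = complement { x₃, x₄, x₆ }
  { x₁, x₂, x₃, x₄, x₆ }  = { x₃, x₄ } ∪ { x₁, x₂, x₃, x₆ }
  [24 total]
Step 4. New:
  { x₅ }  = complement { x₁, x₂, x₃, x₄, x₆ }
  { x₄, x₆ }  = { x₆ } ∪ { x₄ }
  { x₁, x₂, x₆ }  = { x₁, x₂ } ∪ { x₆ }
  { x₃, x₄, x₅ }  = { x₃, x₄ } ∪ { x₄, x₅ }
  { x₃, x₅, x₆ }  = complement { x₁, x₂, x₄ }
  { x₁, x₂, x₃, x₅ }  = { x₁, x₂, x₃ } ∪ { x₁, x₂, x₅ }
  { x₁, x₂, x₄, x₆ }  = { x₆ } ∪ { x₁, x₂, x₄ }
  [31 total]
Step 5 adds 1:
  { x₃, x₅ }  = complement { x₁, x₂, x₄, x₆ }
  [32 total]
Step 6: no new sets; the family is a σ-algebra.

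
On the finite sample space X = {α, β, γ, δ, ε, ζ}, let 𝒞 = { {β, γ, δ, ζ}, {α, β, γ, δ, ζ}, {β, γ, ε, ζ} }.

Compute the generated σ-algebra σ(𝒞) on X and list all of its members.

σ(𝒞) = { {}, {α}, {δ}, {ε}, {α, δ}, {α, ε}, {δ, ε}, {α, δ, ε}, {β, γ, ζ}, {α, β, γ, ζ}, {β, γ, δ, ζ}, {β, γ, ε, ζ}, {α, β, γ, δ, ζ}, {α, β, γ, ε, ζ}, {β, γ, δ, ε, ζ}, X }

Trace:
Initial family (5 sets): { {}, {β, γ, δ, ζ}, {β, γ, ε, ζ}, {α, β, γ, δ, ζ}, X }.
Pass 1: 4 new —
  {ε}  = X∖{α, β, γ, δ, ζ}
  {α, δ}  = X∖{β, γ, ε, ζ}
  {α, ε}  = X∖{β, γ, δ, ζ}
  {β, γ, δ, ε, ζ}  = {β, γ, δ, ζ} ∪ {β, γ, ε, ζ}
  [9 total]
Pass 2 (3 new):
  {α}  = X∖{β, γ, δ, ε, ζ}
  {α, δ, ε}  = {ε} ∪ {α, δ}
  {α, β, γ, ε, ζ}  = {α, ε} ∪ {β, γ, ε, ζ}
  [12 total]
Pass 3 adds 2:
  {δ}  = X∖{α, β, γ, ε, ζ}
  {β, γ, ζ}  = X∖{α, δ, ε}
  [14 total]
Pass 4: +2 →
  {δ, ε}  = {δ} ∪ {ε}
  {α, β, γ, ζ}  = {β, γ, ζ} ∪ {α}
  [16 total]
Pass 5 adds nothing — fixpoint reached.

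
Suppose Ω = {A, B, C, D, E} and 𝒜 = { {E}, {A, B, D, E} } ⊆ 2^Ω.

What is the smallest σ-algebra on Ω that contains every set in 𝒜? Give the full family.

Initial family (4 sets): { {}, {E}, {A, B, D, E}, Ω }.
Step 1 (2 new):
  {C}  = ᶜ of {A, B, D, E}
  {A, B, C, D}  = ᶜ of {E}
  (now 6)
Step 2 (1 new):
  {C, E}  = {C} ∪ {E}
  (now 7)
Step 3: 1 new —
  {A, B, D}  = ᶜ of {C, E}
  (now 8)
Step 4 adds nothing — fixpoint reached.

Therefore σ(𝒜) = { {}, {C}, {E}, {C, E}, {A, B, D}, {A, B, C, D}, {A, B, D, E}, Ω } (|σ(𝒜)| = 8).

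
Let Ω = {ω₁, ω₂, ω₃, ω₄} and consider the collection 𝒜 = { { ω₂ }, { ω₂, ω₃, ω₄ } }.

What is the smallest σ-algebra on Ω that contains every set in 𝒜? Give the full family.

Initial family (4 sets): { ∅, { ω₂ }, { ω₂, ω₃, ω₄ }, Ω }.
Step 1: 2 new —
  { ω₁ }  = ᶜ of { ω₂, ω₃, ω₄ }
  { ω₁, ω₃, ω₄ }  = ᶜ of { ω₂ }
Step 2 (1 new):
  { ω₁, ω₂ }  = { ω₂ } ∪ { ω₁ }
Step 3: 1 new —
  { ω₃, ω₄ }  = ᶜ of { ω₁, ω₂ }
Step 4: no new sets; the family is a σ-algebra.

Therefore σ(𝒜) = { ∅, { ω₁ }, { ω₂ }, { ω₁, ω₂ }, { ω₃, ω₄ }, { ω₁, ω₃, ω₄ }, { ω₂, ω₃, ω₄ }, Ω } (|σ(𝒜)| = 8).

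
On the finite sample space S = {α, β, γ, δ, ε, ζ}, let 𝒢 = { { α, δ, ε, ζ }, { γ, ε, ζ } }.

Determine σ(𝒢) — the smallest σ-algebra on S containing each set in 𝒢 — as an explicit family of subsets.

σ(𝒢) = { {  }, { β }, { γ }, { α, δ }, { β, γ }, { ε, ζ }, { α, β, δ }, { α, γ, δ }, { β, ε, ζ }, { γ, ε, ζ }, { α, β, γ, δ }, { α, δ, ε, ζ }, { β, γ, ε, ζ }, { α, β, δ, ε, ζ }, { α, γ, δ, ε, ζ }, S }

Trace:
Seed the family with 𝒢 together with ∅ and S: { {  }, { γ, ε, ζ }, { α, δ, ε, ζ }, S }.
Step 1 adds 3:
  { β, γ }  = { α, δ, ε, ζ }ᶜ
  { α, β, δ }  = { γ, ε, ζ }ᶜ
  { α, γ, δ, ε, ζ }  = { α, δ, ε, ζ } ∪ { γ, ε, ζ }
  [7 total]
Step 2: +4 →
  { β }  = { α, γ, δ, ε, ζ }ᶜ
  { α, β, γ, δ }  = { β, γ } ∪ { α, β, δ }
  { β, γ, ε, ζ }  = { β, γ } ∪ { γ, ε, ζ }
  { α, β, δ, ε, ζ }  = { α, δ, ε, ζ } ∪ { α, β, δ }
  [11 total]
Step 3: 3 new —
  { γ }  = { α, β, δ, ε, ζ }ᶜ
  { α, δ }  = { β, γ, ε, ζ }ᶜ
  { ε, ζ }  = { α, β, γ, δ }ᶜ
  [14 total]
Step 4 (2 new):
  { α, γ, δ }  = { γ } ∪ { α, δ }
  { β, ε, ζ }  = { ε, ζ } ∪ { β }
  [16 total]
Step 5 adds nothing — fixpoint reached.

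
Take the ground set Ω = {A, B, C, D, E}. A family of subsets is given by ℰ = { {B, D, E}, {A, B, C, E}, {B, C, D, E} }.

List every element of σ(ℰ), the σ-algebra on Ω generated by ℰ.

σ(ℰ) = { ∅, {A}, {C}, {D}, {A, C}, {A, D}, {B, E}, {C, D}, {A, B, E}, {A, C, D}, {B, C, E}, {B, D, E}, {A, B, C, E}, {A, B, D, E}, {B, C, D, E}, Ω }

Working:
Seed the family with ℰ together with ∅ and Ω: { ∅, {B, D, E}, {A, B, C, E}, {B, C, D, E}, Ω }.
Iteration 1. New:
  {A}  = complement {B, C, D, E}
  {D}  = complement {A, B, C, E}
  {A, C}  = complement {B, D, E}
  — 8 sets.
Iteration 2. New:
  {A, D}  = {D} ∪ {A}
  {A, C, D}  = {D} ∪ {A, C}
  {A, B, D, E}  = {B, D, E} ∪ {A}
  — 11 sets.
Iteration 3. New:
  {C}  = complement {A, B, D, E}
  {B, E}  = complement {A, C, D}
  {B, C, E}  = complement {A, D}
  — 14 sets.
Iteration 4: +2 →
  {C, D}  = {C} ∪ {D}
  {A, B, E}  = {B, E} ∪ {A}
  — 16 sets.
Iteration 5: closed — nothing new.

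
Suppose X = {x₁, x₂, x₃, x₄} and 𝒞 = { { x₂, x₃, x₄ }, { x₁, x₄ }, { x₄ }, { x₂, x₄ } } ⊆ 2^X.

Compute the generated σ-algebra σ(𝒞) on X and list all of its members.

Seed the family with 𝒞 together with ∅ and X: { {  }, { x₄ }, { x₁, x₄ }, { x₂, x₄ }, { x₂, x₃, x₄ }, X }.
Step 1 (5 new):
  { x₁ }  = complement { x₂, x₃, x₄ }
  { x₁, x₃ }  = complement { x₂, x₄ }
  { x₂, x₃ }  = complement { x₁, x₄ }
  { x₁, x₂, x₃ }  = complement { x₄ }
  { x₁, x₂, x₄ }  = { x₁, x₄ } ∪ { x₂, x₄ }
  (now 11)
Step 2 adds 2:
  { x₃ }  = complement { x₁, x₂, x₄ }
  { x₁, x₃, x₄ }  = { x₁, x₄ } ∪ { x₁, x₃ }
  (now 13)
Step 3. New:
  { x₂ }  = complement { x₁, x₃, x₄ }
  { x₃, x₄ }  = { x₃ } ∪ { x₄ }
  (now 15)
Step 4. New:
  { x₁, x₂ }  = complement { x₃, x₄ }
  (now 16)
After Step 5 the family is unchanged; done.

Therefore σ(𝒞) = { {  }, { x₁ }, { x₂ }, { x₃ }, { x₄ }, { x₁, x₂ }, { x₁, x₃ }, { x₁, x₄ }, { x₂, x₃ }, { x₂, x₄ }, { x₃, x₄ }, { x₁, x₂, x₃ }, { x₁, x₂, x₄ }, { x₁, x₃, x₄ }, { x₂, x₃, x₄ }, X } (|σ(𝒞)| = 16).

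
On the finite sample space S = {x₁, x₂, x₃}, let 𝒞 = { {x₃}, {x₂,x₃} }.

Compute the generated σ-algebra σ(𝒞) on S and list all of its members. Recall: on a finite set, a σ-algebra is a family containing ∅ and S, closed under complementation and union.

σ(𝒞) (8 sets): { {}, {x₁}, {x₂}, {x₃}, {x₁,x₂}, {x₁,x₃}, {x₂,x₃}, S }

Check:
Begin from { {}, {x₃}, {x₂,x₃}, S } (that is, 𝒞 plus ∅ and S).
Iteration 1 (2 new):
  {x₁}  = S∖{x₂,x₃}
  {x₁,x₂}  = S∖{x₃}
  [6 total]
Iteration 2. New:
  {x₁,x₃}  = {x₃} ∪ {x₁}
  [7 total]
Iteration 3: +1 →
  {x₂}  = S∖{x₁,x₃}
  [8 total]
Iteration 4: no new sets; the family is a σ-algebra.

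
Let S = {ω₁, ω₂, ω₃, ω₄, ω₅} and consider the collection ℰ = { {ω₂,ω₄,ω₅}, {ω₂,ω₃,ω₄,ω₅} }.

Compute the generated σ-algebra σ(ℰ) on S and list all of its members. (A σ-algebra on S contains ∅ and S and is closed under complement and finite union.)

Initial family (4 sets): { ∅, {ω₂,ω₄,ω₅}, {ω₂,ω₃,ω₄,ω₅}, S }.
Iteration 1: 2 new —
  {ω₁}  = {ω₂,ω₃,ω₄,ω₅}ᶜ
  {ω₁,ω₃}  = {ω₂,ω₄,ω₅}ᶜ
  — 6 sets.
Iteration 2: 1 new —
  {ω₁,ω₂,ω₄,ω₅}  = {ω₂,ω₄,ω₅} ∪ {ω₁}
  — 7 sets.
Iteration 3: 1 new —
  {ω₃}  = {ω₁,ω₂,ω₄,ω₅}ᶜ
  — 8 sets.
Iteration 4: already closed under ᶜ and ∪.

Therefore σ(ℰ) = { ∅, {ω₁}, {ω₃}, {ω₁,ω₃}, {ω₂,ω₄,ω₅}, {ω₁,ω₂,ω₄,ω₅}, {ω₂,ω₃,ω₄,ω₅}, S } (|σ(ℰ)| = 8).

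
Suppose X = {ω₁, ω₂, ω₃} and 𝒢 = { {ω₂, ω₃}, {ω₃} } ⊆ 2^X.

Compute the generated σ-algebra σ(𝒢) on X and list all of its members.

σ(𝒢) = { {}, {ω₁}, {ω₂}, {ω₃}, {ω₁, ω₂}, {ω₁, ω₃}, {ω₂, ω₃}, X }

Check:
Initial family (4 sets): { {}, {ω₃}, {ω₂, ω₃}, X }.
Step 1: +2 →
  {ω₁}  = {ω₂, ω₃}ᶜ
  {ω₁, ω₂}  = {ω₃}ᶜ
  [6 total]
Step 2 (1 new):
  {ω₁, ω₃}  = {ω₃} ∪ {ω₁}
  [7 total]
Step 3 (1 new):
  {ω₂}  = {ω₁, ω₃}ᶜ
  [8 total]
After Step 4 the family is unchanged; done.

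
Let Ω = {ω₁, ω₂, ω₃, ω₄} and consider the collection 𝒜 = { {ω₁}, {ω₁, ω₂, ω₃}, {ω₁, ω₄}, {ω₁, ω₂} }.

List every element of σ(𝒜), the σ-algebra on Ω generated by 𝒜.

Begin from { {}, {ω₁}, {ω₁, ω₂}, {ω₁, ω₄}, {ω₁, ω₂, ω₃}, Ω } (that is, 𝒜 plus ∅ and Ω).
Pass 1 (5 new):
  {ω₄}  = {ω₁, ω₂, ω₃}ᶜ
  {ω₂, ω₃}  = {ω₁, ω₄}ᶜ
  {ω₃, ω₄}  = {ω₁, ω₂}ᶜ
  {ω₁, ω₂, ω₄}  = {ω₁, ω₄} ∪ {ω₁, ω₂}
  {ω₂, ω₃, ω₄}  = {ω₁}ᶜ
  [11 total]
Pass 2 (2 new):
  {ω₃}  = {ω₁, ω₂, ω₄}ᶜ
  {ω₁, ω₃, ω₄}  = {ω₃, ω₄} ∪ {ω₁, ω₄}
  [13 total]
Pass 3 adds 2:
  {ω₂}  = {ω₁, ω₃, ω₄}ᶜ
  {ω₁, ω₃}  = {ω₃} ∪ {ω₁}
  [15 total]
Pass 4. New:
  {ω₂, ω₄}  = {ω₁, ω₃}ᶜ
  [16 total]
After Pass 5 the family is unchanged; done.

Therefore σ(𝒜) = { {}, {ω₁}, {ω₂}, {ω₃}, {ω₄}, {ω₁, ω₂}, {ω₁, ω₃}, {ω₁, ω₄}, {ω₂, ω₃}, {ω₂, ω₄}, {ω₃, ω₄}, {ω₁, ω₂, ω₃}, {ω₁, ω₂, ω₄}, {ω₁, ω₃, ω₄}, {ω₂, ω₃, ω₄}, Ω } (|σ(𝒜)| = 16).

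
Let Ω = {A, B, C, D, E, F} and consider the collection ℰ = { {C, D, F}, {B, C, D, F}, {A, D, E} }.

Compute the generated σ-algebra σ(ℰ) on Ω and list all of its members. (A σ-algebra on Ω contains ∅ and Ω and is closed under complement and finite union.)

|σ(ℰ)| = 16.  σ(ℰ) = { {}, {B}, {D}, {A, E}, {B, D}, {C, F}, {A, B, E}, {A, D, E}, {B, C, F}, {C, D, F}, {A, B, D, E}, {A, C, E, F}, {B, C, D, F}, {A, B, C, E, F}, {A, C, D, E, F}, Ω }

Working:
Initial family (5 sets): { {}, {A, D, E}, {C, D, F}, {B, C, D, F}, Ω }.
Step 1: 4 new —
  {A, E}  = ᶜ of {B, C, D, F}
  {A, B, E}  = ᶜ of {C, D, F}
  {B, C, F}  = ᶜ of {A, D, E}
  {A, C, D, E, F}  = {A, D, E} ∪ {C, D, F}
  |family| = 9
Step 2: +3 →
  {B}  = ᶜ of {A, C, D, E, F}
  {A, B, D, E}  = {A, D, E} ∪ {A, B, E}
  {A, B, C, E, F}  = {B, C, F} ∪ {A, B, E}
  |family| = 12
Step 3 adds 2:
  {D}  = ᶜ of {A, B, C, E, F}
  {C, F}  = ᶜ of {A, B, D, E}
  |family| = 14
Step 4. New:
  {B, D}  = {D} ∪ {B}
  {A, C, E, F}  = {C, F} ∪ {A, E}
  |family| = 16
Step 5: no new sets; the family is a σ-algebra.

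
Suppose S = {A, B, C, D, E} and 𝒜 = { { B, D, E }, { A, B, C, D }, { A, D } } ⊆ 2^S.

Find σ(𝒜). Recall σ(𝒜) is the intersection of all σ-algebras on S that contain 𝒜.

|σ(𝒜)| = 32.  σ(𝒜) = { {  }, { A }, { B }, { C }, { D }, { E }, { A, B }, { A, C }, { A, D }, { A, E }, { B, C }, { B, D }, { B, E }, { C, D }, { C, E }, { D, E }, { A, B, C }, { A, B, D }, { A, B, E }, { A, C, D }, { A, C, E }, { A, D, E }, { B, C, D }, { B, C, E }, { B, D, E }, { C, D, E }, { A, B, C, D }, { A, B, C, E }, { A, B, D, E }, { A, C, D, E }, { B, C, D, E }, S }

Check:
Start: 𝒜 ∪ {∅, S} = { {  }, { A, D }, { B, D, E }, { A, B, C, D }, S }.
Pass 1 adds 4:
  { E }  = { A, B, C, D }ᶜ
  { A, C }  = { B, D, E }ᶜ
  { B, C, E }  = { A, D }ᶜ
  { A, B, D, E }  = { A, D } ∪ { B, D, E }
  — 9 sets.
Pass 2 adds 6:
  { C }  = { A, B, D, E }ᶜ
  { A, C, D }  = { A, D } ∪ { A, C }
  { A, C, E }  = { E } ∪ { A, C }
  { A, D, E }  = { E } ∪ { A, D }
  { A, B, C, E }  = { B, C, E } ∪ { A, C }
  { B, C, D, E }  = { B, C, E } ∪ { B, D, E }
  — 15 sets.
Pass 3 (7 new):
  { A }  = { B, C, D, E }ᶜ
  { D }  = { A, B, C, E }ᶜ
  { B, C }  = { A, D, E }ᶜ
  { B, D }  = { A, C, E }ᶜ
  { B, E }  = { A, C, D }ᶜ
  { C, E }  = { C } ∪ { E }
  { A, C, D, E }  = { A, D, E } ∪ { C }
  — 22 sets.
Pass 4: +9 →
  { B }  = { A, C, D, E }ᶜ
  { A, E }  = { E } ∪ { A }
  { C, D }  = { C } ∪ { D }
  { D, E }  = { E } ∪ { D }
  { A, B, C }  = { A, C } ∪ { B, C }
  { A, B, D }  = { C, E }ᶜ
  { A, B, E }  = { B, E } ∪ { A }
  { B, C, D }  = { B, D } ∪ { C }
  { C, D, E }  = { C, E } ∪ { D }
  — 31 sets.
Pass 5: +1 →
  { A, B }  = { C, D, E }ᶜ
  — 32 sets.
Pass 6: no new sets; the family is a σ-algebra.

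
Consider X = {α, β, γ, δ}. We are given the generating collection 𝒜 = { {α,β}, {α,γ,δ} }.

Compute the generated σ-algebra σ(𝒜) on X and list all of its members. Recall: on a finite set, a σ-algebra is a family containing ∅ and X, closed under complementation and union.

Seed the family with 𝒜 together with ∅ and X: { {}, {α,β}, {α,γ,δ}, X }.
Iteration 1. New:
  {β}  = X∖{α,γ,δ}
  {γ,δ}  = X∖{α,β}
  [6 total]
Iteration 2: 1 new —
  {β,γ,δ}  = {γ,δ} ∪ {β}
  [7 total]
Iteration 3 adds 1:
  {α}  = X∖{β,γ,δ}
  [8 total]
After Iteration 4 the family is unchanged; done.

|σ(𝒜)| = 8.  σ(𝒜) = { {}, {α}, {β}, {α,β}, {γ,δ}, {α,γ,δ}, {β,γ,δ}, X }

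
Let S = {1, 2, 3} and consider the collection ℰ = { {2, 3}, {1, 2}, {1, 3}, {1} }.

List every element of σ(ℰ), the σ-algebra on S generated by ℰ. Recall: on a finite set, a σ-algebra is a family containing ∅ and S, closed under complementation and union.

Take S₀ = ℰ ∪ {∅, S} = { {}, {1}, {1, 2}, {1, 3}, {2, 3}, S }.
Round 1 adds 2:
  {2}  = {1, 3}ᶜ
  {3}  = {1, 2}ᶜ
  — 8 sets.
Round 2: already closed under ᶜ and ∪.

Therefore σ(ℰ) = { {}, {1}, {2}, {3}, {1, 2}, {1, 3}, {2, 3}, S } (|σ(ℰ)| = 8).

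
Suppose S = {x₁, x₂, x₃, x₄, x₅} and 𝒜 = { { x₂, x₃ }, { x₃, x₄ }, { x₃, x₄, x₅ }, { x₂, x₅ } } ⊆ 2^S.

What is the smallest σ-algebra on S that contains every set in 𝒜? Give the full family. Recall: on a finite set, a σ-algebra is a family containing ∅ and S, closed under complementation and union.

Initial family (6 sets): { ∅, { x₂, x₃ }, { x₂, x₅ }, { x₃, x₄ }, { x₃, x₄, x₅ }, S }.
Iteration 1: 7 new —
  { x₁, x₂ }  = S∖{ x₃, x₄, x₅ }
  { x₁, x₂, x₅ }  = S∖{ x₃, x₄ }
  { x₁, x₃, x₄ }  = S∖{ x₂, x₅ }
  { x₁, x₄, x₅ }  = S∖{ x₂, x₃ }
  { x₂, x₃, x₄ }  = { x₃, x₄ } ∪ { x₂, x₃ }
  { x₂, x₃, x₅ }  = { x₂, x₅ } ∪ { x₂, x₃ }
  { x₂, x₃, x₄, x₅ }  = { x₂, x₅ } ∪ { x₃, x₄, x₅ }
  [13 total]
Iteration 2. New:
  { x₁ }  = S∖{ x₂, x₃, x₄, x₅ }
  { x₁, x₄ }  = S∖{ x₂, x₃, x₅ }
  { x₁, x₅ }  = S∖{ x₂, x₃, x₄ }
  { x₁, x₂, x₃ }  = { x₁, x₂ } ∪ { x₂, x₃ }
  { x₁, x₂, x₃, x₄ }  = { x₃, x₄ } ∪ { x₁, x₂ }
  { x₁, x₂, x₃, x₅ }  = { x₁, x₂ } ∪ { x₂, x₃, x₅ }
  { x₁, x₂, x₄, x₅ }  = { x₁, x₄, x₅ } ∪ { x₂, x₅ }
  { x₁, x₃, x₄, x₅ }  = { x₁, x₄, x₅ } ∪ { x₃, x₄, x₅ }
  [21 total]
Iteration 3. New:
  { x₂ }  = S∖{ x₁, x₃, x₄, x₅ }
  { x₃ }  = S∖{ x₁, x₂, x₄, x₅ }
  { x₄ }  = S∖{ x₁, x₂, x₃, x₅ }
  { x₅ }  = S∖{ x₁, x₂, x₃, x₄ }
  { x₄, x₅ }  = S∖{ x₁, x₂, x₃ }
  { x₁, x₂, x₄ }  = { x₁, x₄ } ∪ { x₁, x₂ }
  [27 total]
Iteration 4 adds 5:
  { x₁, x₃ }  = { x₃ } ∪ { x₁ }
  { x₂, x₄ }  = { x₂ } ∪ { x₄ }
  { x₃, x₅ }  = S∖{ x₁, x₂, x₄ }
  { x₁, x₃, x₅ }  = { x₃ } ∪ { x₁, x₅ }
  { x₂, x₄, x₅ }  = { x₂, x₅ } ∪ { x₄, x₅ }
  [32 total]
After Iteration 5 the family is unchanged; done.

|σ(𝒜)| = 32.  σ(𝒜) = { ∅, { x₁ }, { x₂ }, { x₃ }, { x₄ }, { x₅ }, { x₁, x₂ }, { x₁, x₃ }, { x₁, x₄ }, { x₁, x₅ }, { x₂, x₃ }, { x₂, x₄ }, { x₂, x₅ }, { x₃, x₄ }, { x₃, x₅ }, { x₄, x₅ }, { x₁, x₂, x₃ }, { x₁, x₂, x₄ }, { x₁, x₂, x₅ }, { x₁, x₃, x₄ }, { x₁, x₃, x₅ }, { x₁, x₄, x₅ }, { x₂, x₃, x₄ }, { x₂, x₃, x₅ }, { x₂, x₄, x₅ }, { x₃, x₄, x₅ }, { x₁, x₂, x₃, x₄ }, { x₁, x₂, x₃, x₅ }, { x₁, x₂, x₄, x₅ }, { x₁, x₃, x₄, x₅ }, { x₂, x₃, x₄, x₅ }, S }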